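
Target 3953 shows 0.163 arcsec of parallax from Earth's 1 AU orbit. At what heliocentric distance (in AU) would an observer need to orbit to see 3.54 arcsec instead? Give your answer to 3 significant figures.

Parallax scales linearly with baseline: p ∝ B, so B = p_target / p_Earth × 1 AU.
B = 3.54 / 0.163 = 21.718 AU.

21.7 AU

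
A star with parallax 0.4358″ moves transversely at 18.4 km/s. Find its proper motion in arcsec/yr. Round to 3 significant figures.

1.69 arcsec/yr

d = 1/p = 1/0.4358″ = 2.2946 pc.
μ = v_t / (4.74 d) = 18.4 / (4.74 × 2.2946) = 18.4 / 10.876 = 1.6918 ″/yr.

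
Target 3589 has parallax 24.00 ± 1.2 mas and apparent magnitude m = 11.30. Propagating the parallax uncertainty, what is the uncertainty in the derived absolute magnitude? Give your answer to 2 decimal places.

σ_M = 0.11 mag

M = m − 5 log₁₀ d + 5 = m + 5 log₁₀ p + 5, so ∂M/∂p = 5/(p ln 10).
σ_M = (5/ln 10) · (σ_p/p) = 2.1715 × 1.2/24.00 = 2.1715 × 0.05 = 0.10858.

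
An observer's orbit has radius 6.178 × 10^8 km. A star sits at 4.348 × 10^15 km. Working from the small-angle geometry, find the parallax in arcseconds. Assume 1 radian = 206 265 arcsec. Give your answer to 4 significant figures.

θ ≈ B/d = (6.178 × 10^8) / (4.348 × 10^15) = 1.4209 × 10^-7 rad.
In arcseconds: 1.4209 × 10^-7 × 206265 = 0.029308″.

0.02931 arcsec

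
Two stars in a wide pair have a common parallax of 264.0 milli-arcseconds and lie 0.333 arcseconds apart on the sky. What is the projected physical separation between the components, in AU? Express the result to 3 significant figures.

1.26 AU

d = 1/p = 1/0.2640″ = 3.7879 pc.
At distance d (pc), an angle of θ arcsec spans θ·d AU: s = 0.333 × 3.7879 = 1.2614 AU.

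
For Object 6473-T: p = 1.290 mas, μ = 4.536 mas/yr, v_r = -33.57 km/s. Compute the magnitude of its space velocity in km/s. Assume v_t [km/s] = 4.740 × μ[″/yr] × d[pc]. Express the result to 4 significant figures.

d = 1/p = 1/0.001290″ = 775.19 pc.
μ = 4.536 mas/yr = 0.004536 ″/yr.
v_t = 4.740 μ d = 4.740 × 0.004536 × 775.19 = 16.667 km/s.
v = √(v_r² + v_t²) = √((-33.57)² + 16.667²) = √1404.73 = 37.48 km/s.

37.48 km/s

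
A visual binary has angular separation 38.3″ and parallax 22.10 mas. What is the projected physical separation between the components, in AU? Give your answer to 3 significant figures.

1730 AU

d = 1/p = 1/0.02210″ = 45.249 pc.
At distance d (pc), an angle of θ arcsec spans θ·d AU: s = 38.3 × 45.249 = 1733 AU.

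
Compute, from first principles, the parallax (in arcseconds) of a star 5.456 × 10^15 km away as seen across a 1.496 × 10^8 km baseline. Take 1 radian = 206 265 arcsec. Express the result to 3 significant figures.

θ ≈ B/d = (1.496 × 10^8) / (5.456 × 10^15) = 2.7419 × 10^-8 rad.
In arcseconds: 2.7419 × 10^-8 × 206265 = 0.0056556″.

0.00566 arcsec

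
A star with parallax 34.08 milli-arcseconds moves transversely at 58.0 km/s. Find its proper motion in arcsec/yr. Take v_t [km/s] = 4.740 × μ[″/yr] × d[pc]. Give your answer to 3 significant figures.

d = 1/p = 1/0.03408″ = 29.343 pc.
μ = v_t / (4.74 d) = 58.0 / (4.74 × 29.343) = 58.0 / 139.09 = 0.417 ″/yr.

0.417 arcsec/yr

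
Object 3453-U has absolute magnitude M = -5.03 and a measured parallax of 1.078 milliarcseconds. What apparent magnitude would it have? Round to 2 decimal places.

m = 4.81

d = 1/p = 1/0.001078″ = 927.64 pc.
m − M = 5 log₁₀ d − 5 = 5 log₁₀(927.64) − 5 = 14.8369 − 5 = 9.8369.
m = M + (m − M) = -5.03 + 9.8369 = 4.81.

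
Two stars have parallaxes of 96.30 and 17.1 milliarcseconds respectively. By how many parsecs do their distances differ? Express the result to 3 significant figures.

d_A = 1/0.09630″ = 10.384 pc; d_B = 1/0.01710″ = 58.48 pc.
|d_B − d_A| = |58.48 − 10.384| = 48.096 pc.

48.1 pc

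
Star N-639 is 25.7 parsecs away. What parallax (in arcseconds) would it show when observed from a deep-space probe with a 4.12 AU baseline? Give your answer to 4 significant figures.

0.1603 arcsec

p (arcsec) = B (AU) / d (pc).
p = 4.12 / 25.7 = 0.16031 arcsec.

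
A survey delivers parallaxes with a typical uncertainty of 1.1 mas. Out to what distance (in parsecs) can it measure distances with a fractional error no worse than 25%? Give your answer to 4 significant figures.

227.3 pc

σ_d/d = σ_p/p, so the condition is σ_p/p ≤ 0.25, i.e. p ≥ σ_p/0.25.
p_min = 1.1/0.25 = 4.4 mas = 0.0044 arcsec.
d_max = 1/p_min = 1/0.0044 = 227.27 pc.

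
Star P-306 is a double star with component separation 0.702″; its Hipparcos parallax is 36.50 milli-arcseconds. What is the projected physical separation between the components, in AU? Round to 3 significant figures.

d = 1/p = 1/0.03650″ = 27.397 pc.
At distance d (pc), an angle of θ arcsec spans θ·d AU: s = 0.702 × 27.397 = 19.233 AU.

19.2 AU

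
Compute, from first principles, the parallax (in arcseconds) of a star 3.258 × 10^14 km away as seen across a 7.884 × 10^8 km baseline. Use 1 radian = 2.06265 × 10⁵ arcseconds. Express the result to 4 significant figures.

θ ≈ B/d = (7.884 × 10^8) / (3.258 × 10^14) = 2.4199 × 10^-6 rad.
In arcseconds: 2.4199 × 10^-6 × 206265 = 0.49914″.

0.4991 arcsec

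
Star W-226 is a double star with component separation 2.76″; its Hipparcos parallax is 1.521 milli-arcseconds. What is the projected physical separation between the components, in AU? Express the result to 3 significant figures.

1810 AU

d = 1/p = 1/0.001521″ = 657.46 pc.
At distance d (pc), an angle of θ arcsec spans θ·d AU: s = 2.76 × 657.46 = 1814.6 AU.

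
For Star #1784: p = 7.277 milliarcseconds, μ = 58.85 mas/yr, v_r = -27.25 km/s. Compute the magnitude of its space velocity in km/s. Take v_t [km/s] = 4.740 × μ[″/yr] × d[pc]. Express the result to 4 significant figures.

47.03 km/s

d = 1/p = 1/0.007277″ = 137.42 pc.
μ = 58.85 mas/yr = 0.05885 ″/yr.
v_t = 4.740 μ d = 4.740 × 0.05885 × 137.42 = 38.333 km/s.
v = √(v_r² + v_t²) = √((-27.25)² + 38.333²) = √2211.98 = 47.032 km/s.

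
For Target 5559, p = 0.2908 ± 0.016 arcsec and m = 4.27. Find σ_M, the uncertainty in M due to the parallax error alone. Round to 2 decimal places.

M = m − 5 log₁₀ d + 5 = m + 5 log₁₀ p + 5, so ∂M/∂p = 5/(p ln 10).
σ_M = (5/ln 10) · (σ_p/p) = 2.1715 × 0.016/0.2908 = 2.1715 × 0.055021 = 0.11948.

σ_M = 0.12 mag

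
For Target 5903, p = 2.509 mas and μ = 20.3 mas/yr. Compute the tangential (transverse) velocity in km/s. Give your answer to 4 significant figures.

38.35 km/s

d = 1/p = 1/0.002509″ = 398.57 pc.
μ = 20.3 mas/yr = 0.0203 ″/yr.
v_t = 4.74 × μ × d = 4.74 × 0.0203 × 398.57 = 38.351 km/s.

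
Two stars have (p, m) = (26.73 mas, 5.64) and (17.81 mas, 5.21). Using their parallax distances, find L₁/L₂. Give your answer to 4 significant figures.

L₁/L₂ = 0.2988

d₁ = 1/p₁ = 1/0.02673″ = 37.411 pc; d₂ = 1/p₂ = 1/0.01781″ = 56.148 pc.
M₁ = m₁ − 5 log₁₀ d₁ + 5 = 5.64 − 7.8650 + 5 = 2.7750.
M₂ = 5.21 − 8.7467 + 5 = 1.4633.
L₁/L₂ = 10^(0.4(M₂ − M₁)) = 10^(0.4 × (-1.3117)) = 10^(-0.52468) = 0.29876.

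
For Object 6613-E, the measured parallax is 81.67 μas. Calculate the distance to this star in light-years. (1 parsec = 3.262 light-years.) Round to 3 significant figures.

p = 81.67 μas = 0.00008167 arcsec.
d = 1/p = 1/0.00008167 = 12244 pc.
In light-years: 12244 × 3.262 = 39940 ly.

39900 light years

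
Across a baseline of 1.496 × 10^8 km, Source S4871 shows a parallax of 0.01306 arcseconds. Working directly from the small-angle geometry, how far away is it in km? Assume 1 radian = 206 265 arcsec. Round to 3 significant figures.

θ = 0.01306″ = 0.01306/206265 = 6.3317 × 10^-8 rad.
d = B/θ = (1.496 × 10^8) / (6.3317 × 10^-8) = 2.3627 × 10^15 km.

2.36 × 10^15 km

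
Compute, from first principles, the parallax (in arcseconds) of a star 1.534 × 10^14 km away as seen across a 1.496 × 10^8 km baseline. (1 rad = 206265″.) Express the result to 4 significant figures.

θ ≈ B/d = (1.496 × 10^8) / (1.534 × 10^14) = 9.7523 × 10^-7 rad.
In arcseconds: 9.7523 × 10^-7 × 206265 = 0.20116″.

0.2012 arcsec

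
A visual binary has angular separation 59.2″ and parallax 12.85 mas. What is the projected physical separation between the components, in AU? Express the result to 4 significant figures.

4607 AU

d = 1/p = 1/0.01285″ = 77.821 pc.
At distance d (pc), an angle of θ arcsec spans θ·d AU: s = 59.2 × 77.821 = 4607 AU.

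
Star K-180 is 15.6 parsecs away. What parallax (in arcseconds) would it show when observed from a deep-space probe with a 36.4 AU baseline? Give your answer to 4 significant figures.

2.333 arcsec

p (arcsec) = B (AU) / d (pc).
p = 36.4 / 15.6 = 2.3333 arcsec.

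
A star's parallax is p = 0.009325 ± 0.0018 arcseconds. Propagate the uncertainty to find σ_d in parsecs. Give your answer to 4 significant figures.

d = 1/p, so σ_d = σ_p / p².
σ_d = 0.00180 / (0.009325)² = 0.00180 / 0.000086956 = 20.7 pc.

20.70 pc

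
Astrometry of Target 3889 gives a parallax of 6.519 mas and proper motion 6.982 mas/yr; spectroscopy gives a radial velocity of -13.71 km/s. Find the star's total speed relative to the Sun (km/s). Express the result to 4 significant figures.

d = 1/p = 1/0.006519″ = 153.4 pc.
μ = 6.982 mas/yr = 0.006982 ″/yr.
v_t = 4.740 μ d = 4.740 × 0.006982 × 153.4 = 5.0767 km/s.
v = √(v_r² + v_t²) = √((-13.71)² + 5.0767²) = √213.737 = 14.62 km/s.

14.62 km/s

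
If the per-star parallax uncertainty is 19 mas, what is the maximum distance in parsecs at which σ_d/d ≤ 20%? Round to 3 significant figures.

σ_d/d = σ_p/p, so the condition is σ_p/p ≤ 0.20, i.e. p ≥ σ_p/0.20.
p_min = 19/0.20 = 95 mas = 0.095 arcsec.
d_max = 1/p_min = 1/0.095 = 10.526 pc.

10.5 pc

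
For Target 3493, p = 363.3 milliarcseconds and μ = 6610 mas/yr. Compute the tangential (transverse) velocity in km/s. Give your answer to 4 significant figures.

d = 1/p = 1/0.3633″ = 2.7525 pc.
μ = 6610 mas/yr = 6.61 ″/yr.
v_t = 4.74 × μ × d = 4.74 × 6.61 × 2.7525 = 86.24 km/s.

86.24 km/s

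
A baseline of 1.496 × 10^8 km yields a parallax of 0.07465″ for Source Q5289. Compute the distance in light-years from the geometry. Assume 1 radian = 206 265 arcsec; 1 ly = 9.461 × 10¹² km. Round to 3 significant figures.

θ = 0.07465″ = 0.07465/206265 = 3.6191 × 10^-7 rad.
d = B/θ = (1.496 × 10^8) / (3.6191 × 10^-7) = 4.1336 × 10^14 km = (4.1336 × 10^14) / (9.461 × 10^12) ly = 43.691 ly.

43.7 ly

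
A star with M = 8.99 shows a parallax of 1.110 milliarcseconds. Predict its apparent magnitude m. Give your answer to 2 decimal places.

d = 1/p = 1/0.001110″ = 900.9 pc.
m − M = 5 log₁₀ d − 5 = 5 log₁₀(900.9) − 5 = 14.7734 − 5 = 9.7734.
m = M + (m − M) = 8.99 + 9.7734 = 18.76.

m = 18.76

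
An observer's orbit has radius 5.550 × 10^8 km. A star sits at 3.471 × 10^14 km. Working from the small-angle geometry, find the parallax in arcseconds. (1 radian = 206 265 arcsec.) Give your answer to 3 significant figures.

θ ≈ B/d = (5.550 × 10^8) / (3.471 × 10^14) = 1.5990 × 10^-6 rad.
In arcseconds: 1.5990 × 10^-6 × 206265 = 0.32982″.

0.330 arcsec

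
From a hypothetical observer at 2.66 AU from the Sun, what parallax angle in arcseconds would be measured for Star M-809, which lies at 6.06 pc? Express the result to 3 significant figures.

0.439 arcsec

p (arcsec) = B (AU) / d (pc).
p = 2.66 / 6.06 = 0.43894 arcsec.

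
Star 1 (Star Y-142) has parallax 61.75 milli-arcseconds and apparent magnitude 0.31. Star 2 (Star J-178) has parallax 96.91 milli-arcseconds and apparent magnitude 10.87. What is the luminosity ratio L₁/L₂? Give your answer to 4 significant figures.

d₁ = 1/p₁ = 1/0.06175″ = 16.194 pc; d₂ = 1/p₂ = 1/0.09691″ = 10.319 pc.
M₁ = m₁ − 5 log₁₀ d₁ + 5 = 0.31 − 6.0468 + 5 = -0.7368.
M₂ = 10.87 − 5.0682 + 5 = 10.8018.
L₁/L₂ = 10^(0.4(M₂ − M₁)) = 10^(0.4 × 11.5386) = 10^4.61544 = 41252.

L₁/L₂ = 41250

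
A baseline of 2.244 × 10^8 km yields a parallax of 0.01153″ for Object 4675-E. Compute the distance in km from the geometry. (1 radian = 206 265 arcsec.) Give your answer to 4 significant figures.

θ = 0.01153″ = 0.01153/206265 = 5.5899 × 10^-8 rad.
d = B/θ = (2.244 × 10^8) / (5.5899 × 10^-8) = 4.0144 × 10^15 km.

4.014 × 10^15 km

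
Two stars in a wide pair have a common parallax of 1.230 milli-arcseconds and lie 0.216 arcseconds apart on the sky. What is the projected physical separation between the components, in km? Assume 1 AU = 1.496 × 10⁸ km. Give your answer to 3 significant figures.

2.63 × 10^10 km

d = 1/p = 1/0.001230″ = 813.01 pc.
At distance d (pc), an angle of θ arcsec spans θ·d AU: s = 0.216 × 813.01 = 175.61 AU.
= 175.61 × 1.496 × 10⁸ km = 2.6271 × 10^10 km.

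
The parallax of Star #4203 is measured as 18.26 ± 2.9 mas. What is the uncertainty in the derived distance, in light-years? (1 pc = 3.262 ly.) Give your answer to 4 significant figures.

28.37 ly

d = 1/p, so σ_d = σ_p / p².
σ_d = 0.00290 / (0.01826)² = 0.00290 / 0.00033343 = 8.6975 pc = 8.6975 × 3.262 ly = 28.371 ly.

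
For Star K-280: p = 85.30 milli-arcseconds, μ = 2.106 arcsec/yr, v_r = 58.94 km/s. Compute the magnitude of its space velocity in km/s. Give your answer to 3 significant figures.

d = 1/p = 1/0.08530″ = 11.723 pc.
v_t = 4.740 μ d = 4.740 × 2.106 × 11.723 = 117.02 km/s.
v = √(v_r² + v_t²) = √(58.94² + 117.02²) = √17167.6 = 131.03 km/s.

131 km/s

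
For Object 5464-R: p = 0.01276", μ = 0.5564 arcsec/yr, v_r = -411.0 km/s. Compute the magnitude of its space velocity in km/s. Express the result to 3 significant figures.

d = 1/p = 1/0.01276″ = 78.37 pc.
v_t = 4.740 μ d = 4.740 × 0.5564 × 78.37 = 206.69 km/s.
v = √(v_r² + v_t²) = √((-411.0)² + 206.69²) = √211642 = 460.05 km/s.

460 km/s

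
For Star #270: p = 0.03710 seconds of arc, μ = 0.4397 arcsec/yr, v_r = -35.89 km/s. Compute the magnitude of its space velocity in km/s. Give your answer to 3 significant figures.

66.7 km/s

d = 1/p = 1/0.03710″ = 26.954 pc.
v_t = 4.740 μ d = 4.740 × 0.4397 × 26.954 = 56.177 km/s.
v = √(v_r² + v_t²) = √((-35.89)² + 56.177²) = √4443.95 = 66.663 km/s.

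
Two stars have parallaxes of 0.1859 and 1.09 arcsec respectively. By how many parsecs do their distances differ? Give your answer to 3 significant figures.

4.46 pc

d_A = 1/0.1859″ = 5.3792 pc; d_B = 1/1.090″ = 0.91743 pc.
|d_B − d_A| = |0.91743 − 5.3792| = 4.4618 pc.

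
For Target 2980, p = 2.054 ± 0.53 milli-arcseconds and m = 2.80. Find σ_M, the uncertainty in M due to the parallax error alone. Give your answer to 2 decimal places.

M = m − 5 log₁₀ d + 5 = m + 5 log₁₀ p + 5, so ∂M/∂p = 5/(p ln 10).
σ_M = (5/ln 10) · (σ_p/p) = 2.1715 × 0.53/2.054 = 2.1715 × 0.25803 = 0.56031.

σ_M = 0.56 mag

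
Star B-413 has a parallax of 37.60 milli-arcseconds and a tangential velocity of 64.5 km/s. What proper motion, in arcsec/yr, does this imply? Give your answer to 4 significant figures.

0.5116 arcsec/yr

d = 1/p = 1/0.03760″ = 26.596 pc.
μ = v_t / (4.74 d) = 64.5 / (4.74 × 26.596) = 64.5 / 126.07 = 0.51162 ″/yr.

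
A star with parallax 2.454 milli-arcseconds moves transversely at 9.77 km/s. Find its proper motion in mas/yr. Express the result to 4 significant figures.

5.058 mas/yr

d = 1/p = 1/0.002454″ = 407.5 pc.
μ = v_t / (4.74 d) = 9.77 / (4.74 × 407.5) = 9.77 / 1931.6 = 0.005058 ″/yr = 5.058 mas/yr.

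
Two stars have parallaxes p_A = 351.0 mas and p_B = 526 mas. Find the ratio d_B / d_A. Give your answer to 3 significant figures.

Since d = 1/p, d_B/d_A = p_A/p_B.
= 351.0 / 526 = 0.6673.

0.667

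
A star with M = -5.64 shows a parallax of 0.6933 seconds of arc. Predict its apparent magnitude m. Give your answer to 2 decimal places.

m = -9.84

d = 1/p = 1/0.6933″ = 1.4424 pc.
m − M = 5 log₁₀ d − 5 = 5 log₁₀(1.4424) − 5 = 0.7954 − 5 = -4.2046.
m = M + (m − M) = -5.64 + (-4.2046) = -9.84.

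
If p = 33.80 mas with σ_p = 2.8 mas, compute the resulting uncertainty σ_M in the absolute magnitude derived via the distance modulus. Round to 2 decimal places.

σ_M = 0.18 mag

M = m − 5 log₁₀ d + 5 = m + 5 log₁₀ p + 5, so ∂M/∂p = 5/(p ln 10).
σ_M = (5/ln 10) · (σ_p/p) = 2.1715 × 2.8/33.80 = 2.1715 × 0.08284 = 0.17989.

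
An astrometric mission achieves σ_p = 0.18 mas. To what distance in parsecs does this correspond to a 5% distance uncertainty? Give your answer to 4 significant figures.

σ_d/d = σ_p/p, so the condition is σ_p/p ≤ 0.05, i.e. p ≥ σ_p/0.05.
p_min = 0.18/0.05 = 3.6 mas = 0.0036 arcsec.
d_max = 1/p_min = 1/0.0036 = 277.78 pc.

277.8 pc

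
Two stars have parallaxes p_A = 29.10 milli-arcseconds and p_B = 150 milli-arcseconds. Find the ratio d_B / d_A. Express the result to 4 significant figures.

0.1940

Since d = 1/p, d_B/d_A = p_A/p_B.
= 29.10 / 150 = 0.194.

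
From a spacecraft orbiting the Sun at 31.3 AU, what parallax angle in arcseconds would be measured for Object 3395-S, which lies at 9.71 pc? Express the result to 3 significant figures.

p (arcsec) = B (AU) / d (pc).
p = 31.3 / 9.71 = 3.2235 arcsec.

3.22 arcsec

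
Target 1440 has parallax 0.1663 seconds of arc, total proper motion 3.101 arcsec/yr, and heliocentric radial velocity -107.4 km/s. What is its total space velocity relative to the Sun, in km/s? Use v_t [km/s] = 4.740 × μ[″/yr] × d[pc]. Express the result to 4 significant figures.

139.1 km/s

d = 1/p = 1/0.1663″ = 6.0132 pc.
v_t = 4.740 μ d = 4.740 × 3.101 × 6.0132 = 88.386 km/s.
v = √(v_r² + v_t²) = √((-107.4)² + 88.386²) = √19346.8 = 139.09 km/s.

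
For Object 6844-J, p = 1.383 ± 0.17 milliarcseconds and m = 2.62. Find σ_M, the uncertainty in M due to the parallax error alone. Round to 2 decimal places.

σ_M = 0.27 mag

M = m − 5 log₁₀ d + 5 = m + 5 log₁₀ p + 5, so ∂M/∂p = 5/(p ln 10).
σ_M = (5/ln 10) · (σ_p/p) = 2.1715 × 0.17/1.383 = 2.1715 × 0.12292 = 0.26692.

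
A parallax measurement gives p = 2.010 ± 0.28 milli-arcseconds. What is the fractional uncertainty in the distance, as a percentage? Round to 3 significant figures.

13.9%

For d = 1/p, |σ_d/d| = |σ_p/p|.
σ_p/p = 0.28 / 2.010 = 0.1393 = 13.93%.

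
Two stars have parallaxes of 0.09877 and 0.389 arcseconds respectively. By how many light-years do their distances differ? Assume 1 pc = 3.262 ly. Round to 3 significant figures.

24.6 ly

d_A = 1/0.09877″ = 10.125 pc; d_B = 1/0.3890″ = 2.5707 pc.
|d_B − d_A| = |2.5707 − 10.125| = 7.5543 pc = 7.5543 × 3.262 ly = 24.642 ly.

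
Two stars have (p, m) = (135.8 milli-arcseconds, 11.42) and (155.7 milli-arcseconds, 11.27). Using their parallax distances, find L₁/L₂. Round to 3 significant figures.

d₁ = 1/p₁ = 1/0.1358″ = 7.3638 pc; d₂ = 1/p₂ = 1/0.1557″ = 6.4226 pc.
M₁ = m₁ − 5 log₁₀ d₁ + 5 = 11.42 − 4.3355 + 5 = 12.0845.
M₂ = 11.27 − 4.0386 + 5 = 12.2314.
L₁/L₂ = 10^(0.4(M₂ − M₁)) = 10^(0.4 × 0.1469) = 10^0.05876 = 1.1449.

L₁/L₂ = 1.14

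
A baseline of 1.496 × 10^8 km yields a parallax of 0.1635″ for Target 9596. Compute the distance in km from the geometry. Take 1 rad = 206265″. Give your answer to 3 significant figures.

θ = 0.1635″ = 0.1635/206265 = 7.9267 × 10^-7 rad.
d = B/θ = (1.496 × 10^8) / (7.9267 × 10^-7) = 1.8873 × 10^14 km.

1.89 × 10^14 km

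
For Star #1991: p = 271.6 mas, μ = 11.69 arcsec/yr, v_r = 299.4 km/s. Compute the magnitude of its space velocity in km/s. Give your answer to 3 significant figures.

362 km/s

d = 1/p = 1/0.2716″ = 3.6819 pc.
v_t = 4.740 μ d = 4.740 × 11.69 × 3.6819 = 204.02 km/s.
v = √(v_r² + v_t²) = √(299.4² + 204.02²) = √131265 = 362.31 km/s.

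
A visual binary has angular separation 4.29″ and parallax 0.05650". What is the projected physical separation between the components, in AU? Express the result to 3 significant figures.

75.9 AU

d = 1/p = 1/0.05650″ = 17.699 pc.
At distance d (pc), an angle of θ arcsec spans θ·d AU: s = 4.29 × 17.699 = 75.929 AU.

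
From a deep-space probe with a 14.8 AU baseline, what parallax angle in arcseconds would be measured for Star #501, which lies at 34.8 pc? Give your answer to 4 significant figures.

p (arcsec) = B (AU) / d (pc).
p = 14.8 / 34.8 = 0.42529 arcsec.

0.4253 arcsec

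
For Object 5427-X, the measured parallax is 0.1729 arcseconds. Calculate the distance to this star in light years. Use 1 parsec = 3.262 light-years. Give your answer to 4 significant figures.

18.87 light years

d = 1/p = 1/0.1729 = 5.7837 pc.
In light-years: 5.7837 × 3.262 = 18.866 ly.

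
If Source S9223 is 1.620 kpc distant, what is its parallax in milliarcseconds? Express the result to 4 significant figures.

d = 1.620 kpc = 1620 pc.
p = 1/d = 1/1620 = 0.00061728 arcsec.
= 0.00061728 × 1000 = 0.61728 mas.

0.6173 mas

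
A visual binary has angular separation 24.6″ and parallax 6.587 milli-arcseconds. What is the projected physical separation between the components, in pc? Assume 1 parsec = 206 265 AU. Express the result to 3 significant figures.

0.0181 pc

d = 1/p = 1/0.006587″ = 151.81 pc.
At distance d (pc), an angle of θ arcsec spans θ·d AU: s = 24.6 × 151.81 = 3734.5 AU.
= 3734.5 / 206265 = 0.018105 pc.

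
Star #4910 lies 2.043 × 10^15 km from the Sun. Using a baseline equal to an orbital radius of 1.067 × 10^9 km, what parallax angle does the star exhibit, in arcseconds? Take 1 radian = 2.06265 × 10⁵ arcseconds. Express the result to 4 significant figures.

θ ≈ B/d = (1.067 × 10^9) / (2.043 × 10^15) = 5.2227 × 10^-7 rad.
In arcseconds: 5.2227 × 10^-7 × 206265 = 0.10773″.

0.1077 arcsec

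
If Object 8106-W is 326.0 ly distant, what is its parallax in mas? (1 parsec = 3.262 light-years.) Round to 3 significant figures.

d = 326.0 ly ÷ 3.262 = 99.939 pc.
p = 1/d = 1/99.939 = 0.010006 arcsec.
= 0.010006 × 1000 = 10.006 mas.

10.0 mas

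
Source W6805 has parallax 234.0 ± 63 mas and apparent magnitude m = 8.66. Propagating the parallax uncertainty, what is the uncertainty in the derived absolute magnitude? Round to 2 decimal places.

σ_M = 0.58 mag

M = m − 5 log₁₀ d + 5 = m + 5 log₁₀ p + 5, so ∂M/∂p = 5/(p ln 10).
σ_M = (5/ln 10) · (σ_p/p) = 2.1715 × 63/234.0 = 2.1715 × 0.26923 = 0.58463.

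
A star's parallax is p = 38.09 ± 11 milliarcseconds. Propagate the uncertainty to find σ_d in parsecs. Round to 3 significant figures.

7.58 pc

d = 1/p, so σ_d = σ_p / p².
σ_d = 0.0110 / (0.03809)² = 0.0110 / 0.0014508 = 7.582 pc.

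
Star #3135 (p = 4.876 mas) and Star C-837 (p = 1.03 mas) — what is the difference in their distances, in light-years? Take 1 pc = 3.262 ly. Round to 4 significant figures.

d_A = 1/0.004876″ = 205.09 pc; d_B = 1/0.001030″ = 970.87 pc.
|d_B − d_A| = |970.87 − 205.09| = 765.78 pc = 765.78 × 3.262 ly = 2498 ly.

2498 ly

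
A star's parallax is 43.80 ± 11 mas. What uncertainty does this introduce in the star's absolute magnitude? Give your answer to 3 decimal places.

M = m − 5 log₁₀ d + 5 = m + 5 log₁₀ p + 5, so ∂M/∂p = 5/(p ln 10).
σ_M = (5/ln 10) · (σ_p/p) = 2.1715 × 11/43.80 = 2.1715 × 0.25114 = 0.54535.

σ_M = 0.545 mag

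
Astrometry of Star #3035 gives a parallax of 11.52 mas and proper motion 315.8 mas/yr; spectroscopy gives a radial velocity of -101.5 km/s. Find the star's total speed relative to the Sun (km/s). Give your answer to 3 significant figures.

d = 1/p = 1/0.01152″ = 86.806 pc.
μ = 315.8 mas/yr = 0.3158 ″/yr.
v_t = 4.740 μ d = 4.740 × 0.3158 × 86.806 = 129.94 km/s.
v = √(v_r² + v_t²) = √((-101.5)² + 129.94²) = √27186.7 = 164.88 km/s.

165 km/s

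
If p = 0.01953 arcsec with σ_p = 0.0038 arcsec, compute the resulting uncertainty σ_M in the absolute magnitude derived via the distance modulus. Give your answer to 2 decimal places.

σ_M = 0.42 mag

M = m − 5 log₁₀ d + 5 = m + 5 log₁₀ p + 5, so ∂M/∂p = 5/(p ln 10).
σ_M = (5/ln 10) · (σ_p/p) = 2.1715 × 0.0038/0.01953 = 2.1715 × 0.19457 = 0.42251.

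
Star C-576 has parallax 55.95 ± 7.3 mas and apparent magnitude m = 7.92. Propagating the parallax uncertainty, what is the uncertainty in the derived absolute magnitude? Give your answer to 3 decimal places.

M = m − 5 log₁₀ d + 5 = m + 5 log₁₀ p + 5, so ∂M/∂p = 5/(p ln 10).
σ_M = (5/ln 10) · (σ_p/p) = 2.1715 × 7.3/55.95 = 2.1715 × 0.13047 = 0.28332.

σ_M = 0.283 mag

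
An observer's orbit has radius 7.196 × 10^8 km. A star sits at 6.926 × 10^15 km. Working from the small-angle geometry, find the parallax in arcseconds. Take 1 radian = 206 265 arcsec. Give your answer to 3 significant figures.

θ ≈ B/d = (7.196 × 10^8) / (6.926 × 10^15) = 1.0390 × 10^-7 rad.
In arcseconds: 1.0390 × 10^-7 × 206265 = 0.021431″.

0.0214 arcsec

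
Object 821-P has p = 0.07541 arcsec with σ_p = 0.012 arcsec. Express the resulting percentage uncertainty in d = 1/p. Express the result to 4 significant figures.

For d = 1/p, |σ_d/d| = |σ_p/p|.
σ_p/p = 0.012 / 0.07541 = 0.15913 = 15.913%.

15.91%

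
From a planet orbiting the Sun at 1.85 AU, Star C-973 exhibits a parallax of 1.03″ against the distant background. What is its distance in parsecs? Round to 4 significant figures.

With baseline B (in AU) and parallax p (in arcsec), d = B/p parsecs.
d = 1.85 / 1.03 = 1.7961 pc.

1.796 pc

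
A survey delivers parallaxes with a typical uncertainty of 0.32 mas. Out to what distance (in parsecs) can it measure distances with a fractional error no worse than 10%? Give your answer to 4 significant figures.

σ_d/d = σ_p/p, so the condition is σ_p/p ≤ 0.10, i.e. p ≥ σ_p/0.10.
p_min = 0.32/0.10 = 3.2 mas = 0.0032 arcsec.
d_max = 1/p_min = 1/0.0032 = 312.5 pc.

312.5 pc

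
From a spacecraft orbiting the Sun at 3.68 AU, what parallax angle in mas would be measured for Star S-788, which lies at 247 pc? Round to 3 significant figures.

14.9 mas

p (arcsec) = B (AU) / d (pc).
p = 3.68 / 247 = 0.014899 arcsec = 14.899 mas.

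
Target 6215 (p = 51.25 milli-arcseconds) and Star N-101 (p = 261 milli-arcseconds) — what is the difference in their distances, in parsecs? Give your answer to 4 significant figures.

15.68 pc

d_A = 1/0.05125″ = 19.512 pc; d_B = 1/0.2610″ = 3.8314 pc.
|d_B − d_A| = |3.8314 − 19.512| = 15.681 pc.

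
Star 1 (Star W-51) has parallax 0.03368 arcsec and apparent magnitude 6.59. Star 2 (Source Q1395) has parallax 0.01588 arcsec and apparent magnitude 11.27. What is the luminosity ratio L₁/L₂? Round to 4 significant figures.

d₁ = 1/p₁ = 1/0.03368″ = 29.691 pc; d₂ = 1/p₂ = 1/0.01588″ = 62.972 pc.
M₁ = m₁ − 5 log₁₀ d₁ + 5 = 6.59 − 7.3631 + 5 = 4.2269.
M₂ = 11.27 − 8.9957 + 5 = 7.2743.
L₁/L₂ = 10^(0.4(M₂ − M₁)) = 10^(0.4 × 3.0474) = 10^1.21896 = 16.556.

L₁/L₂ = 16.56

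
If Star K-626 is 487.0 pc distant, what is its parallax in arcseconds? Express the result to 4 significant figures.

0.002053 arcsec

p = 1/d = 1/487 = 0.0020534 arcsec.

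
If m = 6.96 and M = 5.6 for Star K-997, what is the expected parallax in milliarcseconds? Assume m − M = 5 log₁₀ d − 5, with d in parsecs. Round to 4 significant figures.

m − M = 6.96 − 5.6 = 1.36.
d = 10^((m−M)/5 + 1) = 10^1.272 = 18.707 pc.
p = 1/d = 1/18.707 = 0.053456 arcsec = 53.456 mas.

53.46 mas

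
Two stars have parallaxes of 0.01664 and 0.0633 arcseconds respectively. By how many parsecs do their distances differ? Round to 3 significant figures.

44.3 pc

d_A = 1/0.01664″ = 60.096 pc; d_B = 1/0.06330″ = 15.798 pc.
|d_B − d_A| = |15.798 − 60.096| = 44.298 pc.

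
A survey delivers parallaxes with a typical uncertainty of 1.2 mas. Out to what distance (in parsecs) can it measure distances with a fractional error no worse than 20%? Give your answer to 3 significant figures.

σ_d/d = σ_p/p, so the condition is σ_p/p ≤ 0.20, i.e. p ≥ σ_p/0.20.
p_min = 1.2/0.20 = 6 mas = 0.006 arcsec.
d_max = 1/p_min = 1/0.006 = 166.67 pc.

167 pc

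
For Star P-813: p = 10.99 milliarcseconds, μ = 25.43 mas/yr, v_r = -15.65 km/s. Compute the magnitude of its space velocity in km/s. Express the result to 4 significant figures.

d = 1/p = 1/0.01099″ = 90.992 pc.
μ = 25.43 mas/yr = 0.02543 ″/yr.
v_t = 4.740 μ d = 4.740 × 0.02543 × 90.992 = 10.968 km/s.
v = √(v_r² + v_t²) = √((-15.65)² + 10.968²) = √365.22 = 19.111 km/s.

19.11 km/s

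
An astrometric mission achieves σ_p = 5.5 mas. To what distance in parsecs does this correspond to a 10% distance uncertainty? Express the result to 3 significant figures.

σ_d/d = σ_p/p, so the condition is σ_p/p ≤ 0.10, i.e. p ≥ σ_p/0.10.
p_min = 5.5/0.10 = 55 mas = 0.055 arcsec.
d_max = 1/p_min = 1/0.055 = 18.182 pc.

18.2 pc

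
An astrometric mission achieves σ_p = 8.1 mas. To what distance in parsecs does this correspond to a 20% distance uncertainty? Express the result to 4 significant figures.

σ_d/d = σ_p/p, so the condition is σ_p/p ≤ 0.20, i.e. p ≥ σ_p/0.20.
p_min = 8.1/0.20 = 40.5 mas = 0.0405 arcsec.
d_max = 1/p_min = 1/0.0405 = 24.691 pc.

24.69 pc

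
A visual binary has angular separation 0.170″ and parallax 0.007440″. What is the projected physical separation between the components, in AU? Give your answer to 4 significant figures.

22.85 AU

d = 1/p = 1/0.007440″ = 134.41 pc.
At distance d (pc), an angle of θ arcsec spans θ·d AU: s = 0.170 × 134.41 = 22.85 AU.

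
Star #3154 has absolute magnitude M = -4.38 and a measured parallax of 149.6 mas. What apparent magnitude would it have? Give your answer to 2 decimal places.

m = -5.25

d = 1/p = 1/0.1496″ = 6.6845 pc.
m − M = 5 log₁₀ d − 5 = 5 log₁₀(6.6845) − 5 = 4.1253 − 5 = -0.8747.
m = M + (m − M) = -4.38 + (-0.8747) = -5.25.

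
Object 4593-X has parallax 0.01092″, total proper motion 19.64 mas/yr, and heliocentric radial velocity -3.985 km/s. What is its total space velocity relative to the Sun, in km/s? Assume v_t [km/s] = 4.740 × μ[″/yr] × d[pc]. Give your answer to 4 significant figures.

9.410 km/s

d = 1/p = 1/0.01092″ = 91.575 pc.
μ = 19.64 mas/yr = 0.01964 ″/yr.
v_t = 4.740 μ d = 4.740 × 0.01964 × 91.575 = 8.525 km/s.
v = √(v_r² + v_t²) = √((-3.985)² + 8.525²) = √88.5559 = 9.4104 km/s.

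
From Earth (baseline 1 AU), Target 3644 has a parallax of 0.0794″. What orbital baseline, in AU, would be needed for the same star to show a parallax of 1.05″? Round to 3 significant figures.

13.2 AU

Parallax scales linearly with baseline: p ∝ B, so B = p_target / p_Earth × 1 AU.
B = 1.05 / 0.0794 = 13.224 AU.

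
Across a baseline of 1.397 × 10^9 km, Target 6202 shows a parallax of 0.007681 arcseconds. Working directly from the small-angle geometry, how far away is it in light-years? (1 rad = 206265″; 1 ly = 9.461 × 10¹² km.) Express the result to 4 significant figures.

θ = 0.007681″ = 0.007681/206265 = 3.7239 × 10^-8 rad.
d = B/θ = (1.397 × 10^9) / (3.7239 × 10^-8) = 3.7514 × 10^16 km = (3.7514 × 10^16) / (9.461 × 10^12) ly = 3965.1 ly.

3965 ly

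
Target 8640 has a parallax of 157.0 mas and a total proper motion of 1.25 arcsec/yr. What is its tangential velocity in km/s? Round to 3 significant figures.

37.7 km/s

d = 1/p = 1/0.1570″ = 6.3694 pc.
v_t = 4.74 × μ × d = 4.74 × 1.25 × 6.3694 = 37.739 km/s.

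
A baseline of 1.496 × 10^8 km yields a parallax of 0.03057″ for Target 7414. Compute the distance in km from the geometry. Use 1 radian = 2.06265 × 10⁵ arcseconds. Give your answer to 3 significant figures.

θ = 0.03057″ = 0.03057/206265 = 1.4821 × 10^-7 rad.
d = B/θ = (1.496 × 10^8) / (1.4821 × 10^-7) = 1.0094 × 10^15 km.

1.01 × 10^15 km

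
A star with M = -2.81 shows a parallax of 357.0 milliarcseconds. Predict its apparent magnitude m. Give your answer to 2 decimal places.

m = -5.57

d = 1/p = 1/0.3570″ = 2.8011 pc.
m − M = 5 log₁₀ d − 5 = 5 log₁₀(2.8011) − 5 = 2.2366 − 5 = -2.7634.
m = M + (m − M) = -2.81 + (-2.7634) = -5.57.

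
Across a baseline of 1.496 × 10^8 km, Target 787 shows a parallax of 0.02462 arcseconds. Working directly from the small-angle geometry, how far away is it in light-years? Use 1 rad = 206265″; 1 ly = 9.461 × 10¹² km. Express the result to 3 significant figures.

132 ly

θ = 0.02462″ = 0.02462/206265 = 1.1936 × 10^-7 rad.
d = B/θ = (1.496 × 10^8) / (1.1936 × 10^-7) = 1.2534 × 10^15 km = (1.2534 × 10^15) / (9.461 × 10^12) ly = 132.48 ly.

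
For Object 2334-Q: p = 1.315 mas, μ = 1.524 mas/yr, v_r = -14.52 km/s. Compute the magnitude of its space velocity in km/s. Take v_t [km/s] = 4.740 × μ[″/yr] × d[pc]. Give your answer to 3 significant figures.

d = 1/p = 1/0.001315″ = 760.46 pc.
μ = 1.524 mas/yr = 0.001524 ″/yr.
v_t = 4.740 μ d = 4.740 × 0.001524 × 760.46 = 5.4934 km/s.
v = √(v_r² + v_t²) = √((-14.52)² + 5.4934²) = √241.008 = 15.524 km/s.

15.5 km/s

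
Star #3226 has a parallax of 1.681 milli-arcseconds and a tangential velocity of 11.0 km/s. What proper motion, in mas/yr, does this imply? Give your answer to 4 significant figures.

d = 1/p = 1/0.001681″ = 594.88 pc.
μ = v_t / (4.74 d) = 11.0 / (4.74 × 594.88) = 11.0 / 2819.7 = 0.0039011 ″/yr = 3.9011 mas/yr.

3.901 mas/yr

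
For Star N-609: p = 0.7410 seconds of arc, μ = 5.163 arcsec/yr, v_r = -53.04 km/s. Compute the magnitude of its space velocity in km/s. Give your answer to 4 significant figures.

62.48 km/s

d = 1/p = 1/0.7410″ = 1.3495 pc.
v_t = 4.740 μ d = 4.740 × 5.163 × 1.3495 = 33.026 km/s.
v = √(v_r² + v_t²) = √((-53.04)² + 33.026²) = √3903.96 = 62.482 km/s.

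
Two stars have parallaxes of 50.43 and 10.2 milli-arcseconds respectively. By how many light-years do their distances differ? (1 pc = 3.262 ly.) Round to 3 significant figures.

255 ly

d_A = 1/0.05043″ = 19.829 pc; d_B = 1/0.01020″ = 98.039 pc.
|d_B − d_A| = |98.039 − 19.829| = 78.21 pc = 78.21 × 3.262 ly = 255.12 ly.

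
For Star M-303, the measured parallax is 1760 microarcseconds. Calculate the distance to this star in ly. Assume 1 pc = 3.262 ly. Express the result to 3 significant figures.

1850 ly

p = 1760 microarcseconds = 0.001760 arcsec.
d = 1/p = 1/0.001760 = 568.18 pc.
In light-years: 568.18 × 3.262 = 1853.4 ly.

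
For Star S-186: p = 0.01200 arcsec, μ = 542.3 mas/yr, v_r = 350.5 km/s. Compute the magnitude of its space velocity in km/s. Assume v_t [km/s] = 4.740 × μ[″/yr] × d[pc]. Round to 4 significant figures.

d = 1/p = 1/0.01200″ = 83.333 pc.
μ = 542.3 mas/yr = 0.5423 ″/yr.
v_t = 4.740 μ d = 4.740 × 0.5423 × 83.333 = 214.21 km/s.
v = √(v_r² + v_t²) = √(350.5² + 214.21²) = √168736 = 410.77 km/s.

410.8 km/s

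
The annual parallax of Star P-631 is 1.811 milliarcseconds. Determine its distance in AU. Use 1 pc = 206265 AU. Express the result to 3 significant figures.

1.14 × 10^8 AU

p = 1.811 milliarcseconds = 0.001811 arcsec.
d = 1/p = 1/0.001811 = 552.18 pc.
In AU: 552.18 × 206265 = 1.1390 × 10^8 AU.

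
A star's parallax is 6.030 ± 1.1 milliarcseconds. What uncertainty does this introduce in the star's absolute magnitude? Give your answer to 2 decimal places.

σ_M = 0.40 mag

M = m − 5 log₁₀ d + 5 = m + 5 log₁₀ p + 5, so ∂M/∂p = 5/(p ln 10).
σ_M = (5/ln 10) · (σ_p/p) = 2.1715 × 1.1/6.030 = 2.1715 × 0.18242 = 0.39613.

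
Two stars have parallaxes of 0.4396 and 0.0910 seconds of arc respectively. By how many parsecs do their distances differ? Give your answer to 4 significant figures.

8.714 pc

d_A = 1/0.4396″ = 2.2748 pc; d_B = 1/0.09100″ = 10.989 pc.
|d_B − d_A| = |10.989 − 2.2748| = 8.7142 pc.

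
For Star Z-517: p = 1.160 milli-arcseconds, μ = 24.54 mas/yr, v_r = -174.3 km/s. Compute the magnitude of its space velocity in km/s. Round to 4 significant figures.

201.1 km/s

d = 1/p = 1/0.001160″ = 862.07 pc.
μ = 24.54 mas/yr = 0.02454 ″/yr.
v_t = 4.740 μ d = 4.740 × 0.02454 × 862.07 = 100.28 km/s.
v = √(v_r² + v_t²) = √((-174.3)² + 100.28²) = √40436.6 = 201.09 km/s.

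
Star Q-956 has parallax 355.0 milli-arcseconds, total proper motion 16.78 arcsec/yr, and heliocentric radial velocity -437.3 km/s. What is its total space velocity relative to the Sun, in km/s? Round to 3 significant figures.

491 km/s

d = 1/p = 1/0.3550″ = 2.8169 pc.
v_t = 4.740 μ d = 4.740 × 16.78 × 2.8169 = 224.05 km/s.
v = √(v_r² + v_t²) = √((-437.3)² + 224.05²) = √241430 = 491.36 km/s.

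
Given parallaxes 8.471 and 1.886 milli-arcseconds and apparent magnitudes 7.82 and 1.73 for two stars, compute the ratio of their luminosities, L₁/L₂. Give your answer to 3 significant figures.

L₁/L₂ = 0.000182

d₁ = 1/p₁ = 1/0.008471″ = 118.05 pc; d₂ = 1/p₂ = 1/0.001886″ = 530.22 pc.
M₁ = m₁ − 5 log₁₀ d₁ + 5 = 7.82 − 10.3603 + 5 = 2.4597.
M₂ = 1.73 − 13.6223 + 5 = -6.8923.
L₁/L₂ = 10^(0.4(M₂ − M₁)) = 10^(0.4 × (-9.3520)) = 10^(-3.74080) = 0.00018164.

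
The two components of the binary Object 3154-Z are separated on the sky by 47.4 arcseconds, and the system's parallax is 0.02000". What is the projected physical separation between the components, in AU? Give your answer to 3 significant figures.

2370 AU

d = 1/p = 1/0.02000″ = 50 pc.
At distance d (pc), an angle of θ arcsec spans θ·d AU: s = 47.4 × 50 = 2370 AU.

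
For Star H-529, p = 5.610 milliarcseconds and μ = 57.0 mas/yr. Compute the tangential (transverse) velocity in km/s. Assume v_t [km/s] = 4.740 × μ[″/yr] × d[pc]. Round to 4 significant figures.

48.16 km/s

d = 1/p = 1/0.005610″ = 178.25 pc.
μ = 57.0 mas/yr = 0.0570 ″/yr.
v_t = 4.74 × μ × d = 4.74 × 0.0570 × 178.25 = 48.16 km/s.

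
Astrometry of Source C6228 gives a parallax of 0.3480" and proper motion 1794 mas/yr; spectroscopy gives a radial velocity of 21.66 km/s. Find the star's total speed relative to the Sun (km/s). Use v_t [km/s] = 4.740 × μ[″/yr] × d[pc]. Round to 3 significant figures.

32.7 km/s

d = 1/p = 1/0.3480″ = 2.8736 pc.
μ = 1794 mas/yr = 1.794 ″/yr.
v_t = 4.740 μ d = 4.740 × 1.794 × 2.8736 = 24.436 km/s.
v = √(v_r² + v_t²) = √(21.66² + 24.436²) = √1066.27 = 32.654 km/s.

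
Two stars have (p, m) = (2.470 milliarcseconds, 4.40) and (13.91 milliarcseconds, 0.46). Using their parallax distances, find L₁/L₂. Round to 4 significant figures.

L₁/L₂ = 0.8419

d₁ = 1/p₁ = 1/0.002470″ = 404.86 pc; d₂ = 1/p₂ = 1/0.01391″ = 71.891 pc.
M₁ = m₁ − 5 log₁₀ d₁ + 5 = 4.40 − 13.0365 + 5 = -3.6365.
M₂ = 0.46 − 9.2834 + 5 = -3.8234.
L₁/L₂ = 10^(0.4(M₂ − M₁)) = 10^(0.4 × (-0.1869)) = 10^(-0.07476) = 0.84186.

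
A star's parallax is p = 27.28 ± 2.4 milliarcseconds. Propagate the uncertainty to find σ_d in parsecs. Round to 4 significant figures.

d = 1/p, so σ_d = σ_p / p².
σ_d = 0.00240 / (0.02728)² = 0.00240 / 0.0007442 = 3.2249 pc.

3.225 pc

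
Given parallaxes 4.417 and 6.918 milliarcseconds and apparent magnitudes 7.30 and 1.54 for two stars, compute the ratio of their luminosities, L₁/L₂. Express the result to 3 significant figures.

d₁ = 1/p₁ = 1/0.004417″ = 226.4 pc; d₂ = 1/p₂ = 1/0.006918″ = 144.55 pc.
M₁ = m₁ − 5 log₁₀ d₁ + 5 = 7.30 − 11.7744 + 5 = 0.5256.
M₂ = 1.54 − 10.8001 + 5 = -4.2601.
L₁/L₂ = 10^(0.4(M₂ − M₁)) = 10^(0.4 × (-4.7857)) = 10^(-1.91428) = 0.012182.

L₁/L₂ = 0.0122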